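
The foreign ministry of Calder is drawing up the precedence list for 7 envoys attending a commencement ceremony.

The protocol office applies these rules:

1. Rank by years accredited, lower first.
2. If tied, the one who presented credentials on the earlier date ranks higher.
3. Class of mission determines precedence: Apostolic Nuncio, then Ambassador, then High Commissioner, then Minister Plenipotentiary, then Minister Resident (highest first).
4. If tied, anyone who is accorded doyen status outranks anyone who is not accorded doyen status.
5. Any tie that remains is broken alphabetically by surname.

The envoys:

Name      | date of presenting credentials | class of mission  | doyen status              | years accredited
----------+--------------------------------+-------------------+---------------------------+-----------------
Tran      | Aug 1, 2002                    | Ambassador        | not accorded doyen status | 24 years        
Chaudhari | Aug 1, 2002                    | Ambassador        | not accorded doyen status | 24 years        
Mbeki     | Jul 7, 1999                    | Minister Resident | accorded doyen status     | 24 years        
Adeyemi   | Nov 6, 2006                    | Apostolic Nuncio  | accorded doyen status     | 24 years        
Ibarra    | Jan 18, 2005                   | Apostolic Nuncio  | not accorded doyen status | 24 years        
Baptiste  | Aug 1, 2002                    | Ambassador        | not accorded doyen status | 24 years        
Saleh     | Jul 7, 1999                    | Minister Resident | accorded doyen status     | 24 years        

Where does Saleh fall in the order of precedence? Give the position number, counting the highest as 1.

2

By years accredited (lower first): Mbeki, Saleh, Baptiste, Chaudhari, Tran, Ibarra and Adeyemi (each 24 years).
Among Mbeki, Saleh, Baptiste, Chaudhari, Tran, Ibarra and Adeyemi, by date of presenting credentials (earlier first): Mbeki and Saleh (Jul 7, 1999) before Baptiste, Chaudhari and Tran (Aug 1, 2002) before Ibarra (Jan 18, 2005) before Adeyemi (Nov 6, 2006).
Mbeki and Saleh are each Minister Resident, so the next rule applies.
Mbeki and Saleh are each accorded doyen status, so the next rule applies.
Among Mbeki and Saleh, alphabetically by surname: Mbeki before Saleh.
Baptiste, Chaudhari and Tran are each Ambassador, so the next rule applies.
Baptiste, Chaudhari and Tran are each not accorded doyen status, so the next rule applies.
Among Baptiste, Chaudhari and Tran, alphabetically by surname: Baptiste before Chaudhari before Tran.
Order: Mbeki, Saleh, Baptiste, Chaudhari, Tran, Ibarra, Adeyemi. So position 2.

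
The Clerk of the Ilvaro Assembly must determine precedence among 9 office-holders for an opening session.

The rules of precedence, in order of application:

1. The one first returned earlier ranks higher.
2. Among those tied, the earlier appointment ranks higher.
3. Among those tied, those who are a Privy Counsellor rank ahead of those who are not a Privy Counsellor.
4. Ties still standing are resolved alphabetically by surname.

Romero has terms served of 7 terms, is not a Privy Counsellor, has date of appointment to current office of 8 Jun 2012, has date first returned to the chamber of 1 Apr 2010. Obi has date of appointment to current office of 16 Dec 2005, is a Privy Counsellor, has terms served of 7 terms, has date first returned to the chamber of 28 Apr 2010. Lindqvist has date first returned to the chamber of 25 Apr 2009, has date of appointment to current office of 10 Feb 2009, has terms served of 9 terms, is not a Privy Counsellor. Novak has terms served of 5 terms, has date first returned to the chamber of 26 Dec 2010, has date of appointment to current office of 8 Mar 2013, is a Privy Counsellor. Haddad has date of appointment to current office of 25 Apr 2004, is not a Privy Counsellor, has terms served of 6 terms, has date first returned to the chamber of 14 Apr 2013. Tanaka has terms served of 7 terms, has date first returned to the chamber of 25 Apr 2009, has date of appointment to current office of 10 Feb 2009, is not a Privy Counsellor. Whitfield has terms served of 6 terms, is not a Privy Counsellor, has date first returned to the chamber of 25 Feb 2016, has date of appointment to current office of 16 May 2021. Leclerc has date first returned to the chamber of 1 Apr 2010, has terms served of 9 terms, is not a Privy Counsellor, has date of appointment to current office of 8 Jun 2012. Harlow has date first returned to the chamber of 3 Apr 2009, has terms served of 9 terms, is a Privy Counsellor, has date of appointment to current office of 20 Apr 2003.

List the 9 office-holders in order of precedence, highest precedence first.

By date first returned to the chamber (earlier first): Harlow (3 Apr 2009); then Lindqvist and Tanaka (both 25 Apr 2009); then Leclerc and Romero (both 1 Apr 2010); then Obi (28 Apr 2010); then Novak (26 Dec 2010); then Haddad (14 Apr 2013); then Whitfield (25 Feb 2016).
Lindqvist and Tanaka both have date of appointment to current office 10 Feb 2009, so the next rule applies.
Lindqvist and Tanaka are each not a Privy Counsellor, so the next rule applies.
Among Lindqvist and Tanaka, alphabetically by surname: Lindqvist before Tanaka.
Leclerc and Romero both have date of appointment to current office 8 Jun 2012, so the next rule applies.
Leclerc and Romero are each not a Privy Counsellor, so the next rule applies.
Among Leclerc and Romero, alphabetically by surname: Leclerc before Romero.
Full order: Harlow, Lindqvist, Tanaka, Leclerc, Romero, Obi, Novak, Haddad, Whitfield.

Harlow, Lindqvist, Tanaka, Leclerc, Romero, Obi, Novak, Haddad, Whitfield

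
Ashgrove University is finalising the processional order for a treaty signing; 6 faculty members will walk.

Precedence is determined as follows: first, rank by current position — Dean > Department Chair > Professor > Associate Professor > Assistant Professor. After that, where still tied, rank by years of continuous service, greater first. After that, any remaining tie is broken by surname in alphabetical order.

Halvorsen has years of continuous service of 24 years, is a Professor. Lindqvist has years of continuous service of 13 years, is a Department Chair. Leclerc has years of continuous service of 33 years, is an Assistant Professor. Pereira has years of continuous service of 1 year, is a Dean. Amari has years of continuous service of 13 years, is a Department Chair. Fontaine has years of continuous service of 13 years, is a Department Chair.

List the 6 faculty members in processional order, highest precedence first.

Pereira, Amari, Fontaine, Lindqvist, Halvorsen, Leclerc

By current position: Pereira (Dean); then Amari, Fontaine and Lindqvist (Department Chair); then Halvorsen (Professor); then Leclerc (Assistant Professor).
Amari, Fontaine and Lindqvist all have years of continuous service 13 years, so the next rule applies.
Among Amari, Fontaine and Lindqvist, alphabetically by surname: Amari before Fontaine before Lindqvist.
Full order: Pereira, Amari, Fontaine, Lindqvist, Halvorsen, Leclerc.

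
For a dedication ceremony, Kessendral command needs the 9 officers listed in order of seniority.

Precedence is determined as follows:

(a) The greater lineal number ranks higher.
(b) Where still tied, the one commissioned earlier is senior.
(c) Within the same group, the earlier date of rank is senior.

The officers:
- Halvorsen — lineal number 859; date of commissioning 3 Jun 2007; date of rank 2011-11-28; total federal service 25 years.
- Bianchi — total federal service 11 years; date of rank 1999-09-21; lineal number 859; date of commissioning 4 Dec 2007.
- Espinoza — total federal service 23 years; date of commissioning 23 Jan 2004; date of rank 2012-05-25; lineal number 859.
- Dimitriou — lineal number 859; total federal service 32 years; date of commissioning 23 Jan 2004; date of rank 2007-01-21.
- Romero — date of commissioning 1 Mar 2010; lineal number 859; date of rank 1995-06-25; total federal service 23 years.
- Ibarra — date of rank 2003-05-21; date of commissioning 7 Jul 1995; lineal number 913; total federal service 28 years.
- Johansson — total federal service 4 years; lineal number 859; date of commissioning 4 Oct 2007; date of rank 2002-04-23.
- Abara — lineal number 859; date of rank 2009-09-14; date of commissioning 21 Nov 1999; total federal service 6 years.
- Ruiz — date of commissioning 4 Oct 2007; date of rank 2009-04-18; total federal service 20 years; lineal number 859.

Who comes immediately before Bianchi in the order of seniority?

By lineal number (higher first): Ibarra (913); then Abara, Dimitriou, Espinoza, Halvorsen, Johansson, Ruiz, Bianchi and Romero (each 859).
Among Abara, Dimitriou, Espinoza, Halvorsen, Johansson, Ruiz, Bianchi and Romero, by date of commissioning (earlier first): Abara (21 Nov 1999) before Dimitriou and Espinoza (23 Jan 2004) before Halvorsen (3 Jun 2007) before Johansson and Ruiz (4 Oct 2007) before Bianchi (4 Dec 2007) before Romero (1 Mar 2010).
Among Dimitriou and Espinoza, by date of rank (earlier first): Dimitriou (2007-01-21) before Espinoza (2012-05-25).
Among Johansson and Ruiz, by date of rank (earlier first): Johansson (2002-04-23) before Ruiz (2009-04-18).
Order: Ibarra, Abara, Dimitriou, Espinoza, Halvorsen, Johansson, Ruiz, Bianchi, Romero.

Ruiz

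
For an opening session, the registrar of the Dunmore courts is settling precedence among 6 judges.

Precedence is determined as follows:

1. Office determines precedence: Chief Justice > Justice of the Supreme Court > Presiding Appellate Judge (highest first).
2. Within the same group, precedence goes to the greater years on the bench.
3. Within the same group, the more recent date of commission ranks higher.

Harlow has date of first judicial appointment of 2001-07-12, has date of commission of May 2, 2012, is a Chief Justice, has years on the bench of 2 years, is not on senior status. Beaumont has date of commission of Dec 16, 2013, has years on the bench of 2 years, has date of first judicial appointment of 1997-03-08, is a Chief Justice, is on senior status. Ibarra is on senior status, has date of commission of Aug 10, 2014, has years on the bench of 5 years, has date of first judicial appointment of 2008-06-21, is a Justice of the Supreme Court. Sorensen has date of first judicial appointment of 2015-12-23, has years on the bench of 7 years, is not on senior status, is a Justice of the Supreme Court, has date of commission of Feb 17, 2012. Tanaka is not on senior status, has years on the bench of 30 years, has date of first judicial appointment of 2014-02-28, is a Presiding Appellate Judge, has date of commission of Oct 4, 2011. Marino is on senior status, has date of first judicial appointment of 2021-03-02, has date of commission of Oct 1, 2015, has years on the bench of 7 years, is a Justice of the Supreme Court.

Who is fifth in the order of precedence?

Ibarra

By office: Beaumont and Harlow (Chief Justice); then Marino, Sorensen and Ibarra (Justice of the Supreme Court); then Tanaka (Presiding Appellate Judge).
Beaumont and Harlow both have years on the bench 2 years, so the next rule applies.
Among Beaumont and Harlow, by date of commission (later first): Beaumont (Dec 16, 2013) before Harlow (May 2, 2012).
Among Marino, Sorensen and Ibarra, by years on the bench (higher first): Marino and Sorensen (7 years) before Ibarra (5 years).
Among Marino and Sorensen, by date of commission (later first): Marino (Oct 1, 2015) before Sorensen (Feb 17, 2012).
Order: Beaumont, Harlow, Marino, Sorensen, Ibarra, Tanaka.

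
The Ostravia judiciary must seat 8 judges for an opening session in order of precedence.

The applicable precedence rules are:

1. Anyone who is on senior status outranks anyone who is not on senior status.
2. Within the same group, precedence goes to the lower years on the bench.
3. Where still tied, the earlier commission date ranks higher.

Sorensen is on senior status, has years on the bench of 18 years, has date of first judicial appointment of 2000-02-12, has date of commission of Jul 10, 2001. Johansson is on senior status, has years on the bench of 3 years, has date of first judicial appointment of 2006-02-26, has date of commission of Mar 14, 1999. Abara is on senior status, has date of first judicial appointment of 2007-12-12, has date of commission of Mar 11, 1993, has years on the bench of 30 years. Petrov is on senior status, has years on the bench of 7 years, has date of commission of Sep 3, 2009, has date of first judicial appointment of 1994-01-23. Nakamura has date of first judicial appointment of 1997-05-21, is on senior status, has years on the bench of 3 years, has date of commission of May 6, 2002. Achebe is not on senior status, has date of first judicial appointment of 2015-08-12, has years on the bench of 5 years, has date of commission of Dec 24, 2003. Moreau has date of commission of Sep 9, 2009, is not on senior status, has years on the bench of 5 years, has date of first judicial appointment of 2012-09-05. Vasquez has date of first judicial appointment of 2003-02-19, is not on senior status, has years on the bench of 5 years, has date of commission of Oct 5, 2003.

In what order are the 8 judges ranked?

By the first rule: Johansson, Nakamura, Petrov, Sorensen and Abara (each on senior status); then Vasquez, Achebe and Moreau (each not on senior status).
Among Johansson, Nakamura, Petrov, Sorensen and Abara, by years on the bench (lower first): Johansson and Nakamura (3 years) before Petrov (7 years) before Sorensen (18 years) before Abara (30 years).
Among Johansson and Nakamura, by date of commission (earlier first): Johansson (Mar 14, 1999) before Nakamura (May 6, 2002).
Vasquez, Achebe and Moreau all have years on the bench 5 years, so the next rule applies.
Among Vasquez, Achebe and Moreau, by date of commission (earlier first): Vasquez (Oct 5, 2003) before Achebe (Dec 24, 2003) before Moreau (Sep 9, 2009).
Full order: Johansson, Nakamura, Petrov, Sorensen, Abara, Vasquez, Achebe, Moreau.

Johansson, Nakamura, Petrov, Sorensen, Abara, Vasquez, Achebe, Moreau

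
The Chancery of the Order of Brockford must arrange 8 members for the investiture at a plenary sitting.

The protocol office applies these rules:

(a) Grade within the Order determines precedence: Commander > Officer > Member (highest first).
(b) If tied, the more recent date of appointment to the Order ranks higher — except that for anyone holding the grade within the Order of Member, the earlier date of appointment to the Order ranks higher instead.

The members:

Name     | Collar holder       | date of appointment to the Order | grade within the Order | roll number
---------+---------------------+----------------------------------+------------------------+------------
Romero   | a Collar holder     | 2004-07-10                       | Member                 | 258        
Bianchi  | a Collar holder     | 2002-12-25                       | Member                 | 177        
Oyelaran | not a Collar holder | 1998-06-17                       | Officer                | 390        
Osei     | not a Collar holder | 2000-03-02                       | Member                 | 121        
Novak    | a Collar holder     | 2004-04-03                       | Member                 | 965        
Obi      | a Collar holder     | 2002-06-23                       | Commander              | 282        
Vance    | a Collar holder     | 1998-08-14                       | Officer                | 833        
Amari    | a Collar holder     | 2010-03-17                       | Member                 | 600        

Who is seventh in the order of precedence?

Romero

By grade within the Order: Obi (Commander); then Vance and Oyelaran (Officer); then Osei, Bianchi, Novak, Romero and Amari (Member).
Among Vance and Oyelaran, by date of appointment to the Order (later first): Vance (1998-08-14) before Oyelaran (1998-06-17).
Among Osei, Bianchi, Novak, Romero and Amari, by date of appointment to the Order (earlier first) (reversed rule for this group): Osei (2000-03-02) before Bianchi (2002-12-25) before Novak (2004-04-03) before Romero (2004-07-10) before Amari (2010-03-17).
Order: Obi, Vance, Oyelaran, Osei, Bianchi, Novak, Romero, Amari.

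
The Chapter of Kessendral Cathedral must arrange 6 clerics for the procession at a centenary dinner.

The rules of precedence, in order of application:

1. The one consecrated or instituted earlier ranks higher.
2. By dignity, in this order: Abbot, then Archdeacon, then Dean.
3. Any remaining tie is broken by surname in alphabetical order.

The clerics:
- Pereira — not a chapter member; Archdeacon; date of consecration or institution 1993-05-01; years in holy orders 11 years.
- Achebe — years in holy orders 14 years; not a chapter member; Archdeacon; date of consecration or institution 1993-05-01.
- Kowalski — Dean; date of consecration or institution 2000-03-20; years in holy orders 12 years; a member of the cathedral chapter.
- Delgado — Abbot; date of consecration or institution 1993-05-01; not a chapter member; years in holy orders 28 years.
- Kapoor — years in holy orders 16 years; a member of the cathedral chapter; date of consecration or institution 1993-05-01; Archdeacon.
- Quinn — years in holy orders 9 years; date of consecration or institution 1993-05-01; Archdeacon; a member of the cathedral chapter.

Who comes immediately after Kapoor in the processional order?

By date of consecration or institution (earlier first): Delgado, Achebe, Kapoor, Pereira and Quinn (each 1993-05-01); then Kowalski (2000-03-20).
Among Delgado, Achebe, Kapoor, Pereira and Quinn, by dignity: Delgado (Abbot) before Achebe, Kapoor, Pereira and Quinn (Archdeacon).
Among Achebe, Kapoor, Pereira and Quinn, alphabetically by surname: Achebe before Kapoor before Pereira before Quinn.
Order: Delgado, Achebe, Kapoor, Pereira, Quinn, Kowalski.

Pereira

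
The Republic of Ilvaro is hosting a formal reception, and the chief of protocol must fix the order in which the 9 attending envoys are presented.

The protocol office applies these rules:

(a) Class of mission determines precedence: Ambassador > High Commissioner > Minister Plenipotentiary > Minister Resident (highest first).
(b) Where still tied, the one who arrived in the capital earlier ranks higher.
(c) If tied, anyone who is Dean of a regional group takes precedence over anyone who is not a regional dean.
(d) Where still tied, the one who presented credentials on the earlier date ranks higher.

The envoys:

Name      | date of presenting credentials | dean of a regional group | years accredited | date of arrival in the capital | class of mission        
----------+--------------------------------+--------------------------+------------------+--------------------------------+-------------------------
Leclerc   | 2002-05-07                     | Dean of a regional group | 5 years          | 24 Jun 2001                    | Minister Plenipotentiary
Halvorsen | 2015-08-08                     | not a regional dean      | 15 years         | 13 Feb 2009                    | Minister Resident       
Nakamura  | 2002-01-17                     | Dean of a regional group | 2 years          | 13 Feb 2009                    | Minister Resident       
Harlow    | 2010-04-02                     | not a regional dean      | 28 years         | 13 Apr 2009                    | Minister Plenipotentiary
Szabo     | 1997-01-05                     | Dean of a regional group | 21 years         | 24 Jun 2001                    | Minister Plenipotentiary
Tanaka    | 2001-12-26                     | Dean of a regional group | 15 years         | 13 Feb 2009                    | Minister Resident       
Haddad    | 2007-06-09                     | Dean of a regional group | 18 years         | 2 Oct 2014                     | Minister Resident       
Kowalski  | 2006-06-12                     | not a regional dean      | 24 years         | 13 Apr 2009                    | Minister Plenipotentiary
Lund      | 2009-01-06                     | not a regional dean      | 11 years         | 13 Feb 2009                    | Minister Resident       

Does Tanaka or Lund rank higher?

Tanaka

By class of mission: Szabo, Leclerc, Kowalski and Harlow (Minister Plenipotentiary); then Tanaka, Nakamura, Lund, Halvorsen and Haddad (Minister Resident).
Among Szabo, Leclerc, Kowalski and Harlow, by date of arrival in the capital (earlier first): Szabo and Leclerc (24 Jun 2001) before Kowalski and Harlow (13 Apr 2009).
Szabo and Leclerc are each Dean of a regional group, so the next rule applies.
Among Szabo and Leclerc, by date of presenting credentials (earlier first): Szabo (1997-01-05) before Leclerc (2002-05-07).
Kowalski and Harlow are each not a regional dean, so the next rule applies.
Among Kowalski and Harlow, by date of presenting credentials (earlier first): Kowalski (2006-06-12) before Harlow (2010-04-02).
Among Tanaka, Nakamura, Lund, Halvorsen and Haddad, by date of arrival in the capital (earlier first): Tanaka, Nakamura, Lund and Halvorsen (13 Feb 2009) before Haddad (2 Oct 2014).
Among Tanaka, Nakamura, Lund and Halvorsen, Dean of a regional group before not a regional dean: Tanaka and Nakamura (Dean of a regional group) before Lund and Halvorsen (not a regional dean).
Among Tanaka and Nakamura, by date of presenting credentials (earlier first): Tanaka (2001-12-26) before Nakamura (2002-01-17).
Among Lund and Halvorsen, by date of presenting credentials (earlier first): Lund (2009-01-06) before Halvorsen (2015-08-08).
So Tanaka takes precedence.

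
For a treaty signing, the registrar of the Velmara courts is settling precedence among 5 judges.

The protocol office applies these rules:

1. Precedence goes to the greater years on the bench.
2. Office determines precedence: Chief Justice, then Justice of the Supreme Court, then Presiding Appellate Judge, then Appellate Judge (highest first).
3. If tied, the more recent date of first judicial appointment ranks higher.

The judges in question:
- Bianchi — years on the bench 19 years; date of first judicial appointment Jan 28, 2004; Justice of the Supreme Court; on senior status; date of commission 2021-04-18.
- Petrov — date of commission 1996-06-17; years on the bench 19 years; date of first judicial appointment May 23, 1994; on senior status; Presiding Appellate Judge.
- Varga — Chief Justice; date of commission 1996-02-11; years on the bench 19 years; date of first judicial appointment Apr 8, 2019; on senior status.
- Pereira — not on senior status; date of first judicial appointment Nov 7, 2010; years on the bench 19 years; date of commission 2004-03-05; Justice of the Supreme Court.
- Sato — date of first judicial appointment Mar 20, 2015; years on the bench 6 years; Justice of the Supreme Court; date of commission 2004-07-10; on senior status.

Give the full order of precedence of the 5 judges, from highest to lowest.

Varga, Pereira, Bianchi, Petrov, Sato

By years on the bench (higher first): Varga, Pereira, Bianchi and Petrov (each 19 years); then Sato (6 years).
Among Varga, Pereira, Bianchi and Petrov, by office: Varga (Chief Justice) before Pereira and Bianchi (Justice of the Supreme Court) before Petrov (Presiding Appellate Judge).
Among Pereira and Bianchi, by date of first judicial appointment (later first): Pereira (Nov 7, 2010) before Bianchi (Jan 28, 2004).
Full order: Varga, Pereira, Bianchi, Petrov, Sato.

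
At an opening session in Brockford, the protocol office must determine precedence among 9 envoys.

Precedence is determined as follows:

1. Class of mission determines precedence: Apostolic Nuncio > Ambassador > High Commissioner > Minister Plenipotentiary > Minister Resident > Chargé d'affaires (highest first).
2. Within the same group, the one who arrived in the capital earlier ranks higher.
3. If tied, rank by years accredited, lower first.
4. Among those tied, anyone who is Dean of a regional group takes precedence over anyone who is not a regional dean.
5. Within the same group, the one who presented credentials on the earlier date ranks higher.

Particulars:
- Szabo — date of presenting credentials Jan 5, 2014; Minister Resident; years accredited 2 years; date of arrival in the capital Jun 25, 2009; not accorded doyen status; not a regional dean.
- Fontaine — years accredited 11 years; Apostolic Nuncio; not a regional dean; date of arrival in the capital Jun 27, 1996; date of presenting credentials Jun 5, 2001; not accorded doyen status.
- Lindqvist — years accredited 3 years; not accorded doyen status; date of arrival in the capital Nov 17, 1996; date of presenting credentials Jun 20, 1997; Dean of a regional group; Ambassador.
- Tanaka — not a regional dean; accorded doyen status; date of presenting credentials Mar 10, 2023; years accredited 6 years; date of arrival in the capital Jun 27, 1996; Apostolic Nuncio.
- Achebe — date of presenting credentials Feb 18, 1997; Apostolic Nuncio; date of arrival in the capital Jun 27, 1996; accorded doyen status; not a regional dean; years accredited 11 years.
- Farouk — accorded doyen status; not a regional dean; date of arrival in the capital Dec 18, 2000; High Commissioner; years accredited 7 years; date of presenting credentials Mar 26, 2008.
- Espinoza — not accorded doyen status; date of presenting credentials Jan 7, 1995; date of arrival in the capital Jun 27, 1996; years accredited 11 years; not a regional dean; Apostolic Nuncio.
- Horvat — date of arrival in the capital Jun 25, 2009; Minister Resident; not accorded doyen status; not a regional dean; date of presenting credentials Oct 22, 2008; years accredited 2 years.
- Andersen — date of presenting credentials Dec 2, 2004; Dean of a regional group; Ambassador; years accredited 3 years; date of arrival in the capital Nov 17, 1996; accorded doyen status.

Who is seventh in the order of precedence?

By class of mission: Tanaka, Espinoza, Achebe and Fontaine (Apostolic Nuncio); then Lindqvist and Andersen (Ambassador); then Farouk (High Commissioner); then Horvat and Szabo (Minister Resident).
Tanaka, Espinoza, Achebe and Fontaine all have date of arrival in the capital Jun 27, 1996, so the next rule applies.
Among Tanaka, Espinoza, Achebe and Fontaine, by years accredited (lower first): Tanaka (6 years) before Espinoza, Achebe and Fontaine (11 years).
Espinoza, Achebe and Fontaine are each not a regional dean, so the next rule applies.
Among Espinoza, Achebe and Fontaine, by date of presenting credentials (earlier first): Espinoza (Jan 7, 1995) before Achebe (Feb 18, 1997) before Fontaine (Jun 5, 2001).
Lindqvist and Andersen both have date of arrival in the capital Nov 17, 1996, so the next rule applies.
Lindqvist and Andersen both have years accredited 3 years, so the next rule applies.
Lindqvist and Andersen are each Dean of a regional group, so the next rule applies.
Among Lindqvist and Andersen, by date of presenting credentials (earlier first): Lindqvist (Jun 20, 1997) before Andersen (Dec 2, 2004).
Horvat and Szabo both have date of arrival in the capital Jun 25, 2009, so the next rule applies.
Horvat and Szabo both have years accredited 2 years, so the next rule applies.
Horvat and Szabo are each not a regional dean, so the next rule applies.
Among Horvat and Szabo, by date of presenting credentials (earlier first): Horvat (Oct 22, 2008) before Szabo (Jan 5, 2014).
Order: Tanaka, Espinoza, Achebe, Fontaine, Lindqvist, Andersen, Farouk, Horvat, Szabo.

Farouk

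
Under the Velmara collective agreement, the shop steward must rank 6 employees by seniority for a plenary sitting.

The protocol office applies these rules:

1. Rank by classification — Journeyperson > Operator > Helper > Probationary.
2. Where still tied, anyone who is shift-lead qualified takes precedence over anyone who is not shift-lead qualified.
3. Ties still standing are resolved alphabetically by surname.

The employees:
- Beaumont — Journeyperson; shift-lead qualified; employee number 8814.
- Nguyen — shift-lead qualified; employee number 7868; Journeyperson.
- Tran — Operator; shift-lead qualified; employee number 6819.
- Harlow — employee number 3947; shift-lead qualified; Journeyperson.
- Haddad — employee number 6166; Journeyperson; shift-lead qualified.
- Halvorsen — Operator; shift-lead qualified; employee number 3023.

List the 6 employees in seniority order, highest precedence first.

Beaumont, Haddad, Harlow, Nguyen, Halvorsen, Tran

By classification: Beaumont, Haddad, Harlow and Nguyen (Journeyperson); then Halvorsen and Tran (Operator).
Beaumont, Haddad, Harlow and Nguyen are each shift-lead qualified, so the next rule applies.
Among Beaumont, Haddad, Harlow and Nguyen, alphabetically by surname: Beaumont before Haddad before Harlow before Nguyen.
Halvorsen and Tran are each shift-lead qualified, so the next rule applies.
Among Halvorsen and Tran, alphabetically by surname: Halvorsen before Tran.
Full order: Beaumont, Haddad, Harlow, Nguyen, Halvorsen, Tran.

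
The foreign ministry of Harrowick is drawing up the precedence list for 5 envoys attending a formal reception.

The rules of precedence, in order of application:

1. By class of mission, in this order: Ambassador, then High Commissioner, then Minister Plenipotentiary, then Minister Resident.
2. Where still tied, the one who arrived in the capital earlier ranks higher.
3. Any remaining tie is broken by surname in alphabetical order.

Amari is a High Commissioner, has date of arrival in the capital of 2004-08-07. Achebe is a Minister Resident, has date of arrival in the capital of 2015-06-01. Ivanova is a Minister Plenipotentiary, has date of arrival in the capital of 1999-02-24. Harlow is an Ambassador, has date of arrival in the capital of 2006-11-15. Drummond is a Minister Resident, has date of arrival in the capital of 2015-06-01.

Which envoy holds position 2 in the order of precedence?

Amari

By class of mission: Harlow (Ambassador); then Amari (High Commissioner); then Ivanova (Minister Plenipotentiary); then Achebe and Drummond (Minister Resident).
Achebe and Drummond both have date of arrival in the capital 2015-06-01, so the next rule applies.
Among Achebe and Drummond, alphabetically by surname: Achebe before Drummond.
Order: Harlow, Amari, Ivanova, Achebe, Drummond.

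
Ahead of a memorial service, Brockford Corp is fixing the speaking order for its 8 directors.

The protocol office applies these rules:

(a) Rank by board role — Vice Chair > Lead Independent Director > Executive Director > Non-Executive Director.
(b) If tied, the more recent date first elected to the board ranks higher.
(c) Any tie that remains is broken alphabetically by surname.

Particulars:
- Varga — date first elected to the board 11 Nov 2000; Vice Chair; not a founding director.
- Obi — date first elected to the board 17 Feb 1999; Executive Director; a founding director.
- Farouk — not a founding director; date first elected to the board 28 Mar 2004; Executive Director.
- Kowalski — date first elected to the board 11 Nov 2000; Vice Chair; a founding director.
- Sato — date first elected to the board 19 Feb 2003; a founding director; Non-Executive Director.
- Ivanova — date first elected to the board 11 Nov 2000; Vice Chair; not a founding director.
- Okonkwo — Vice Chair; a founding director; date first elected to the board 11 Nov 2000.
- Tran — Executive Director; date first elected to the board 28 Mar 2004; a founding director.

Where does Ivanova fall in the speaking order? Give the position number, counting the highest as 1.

By board role: Ivanova, Kowalski, Okonkwo and Varga (Vice Chair); then Farouk, Tran and Obi (Executive Director); then Sato (Non-Executive Director).
Ivanova, Kowalski, Okonkwo and Varga all have date first elected to the board 11 Nov 2000, so the next rule applies.
Among Ivanova, Kowalski, Okonkwo and Varga, alphabetically by surname: Ivanova before Kowalski before Okonkwo before Varga.
Among Farouk, Tran and Obi, by date first elected to the board (later first): Farouk and Tran (28 Mar 2004) before Obi (17 Feb 1999).
Among Farouk and Tran, alphabetically by surname: Farouk before Tran.
Order: Ivanova, Kowalski, Okonkwo, Varga, Farouk, Tran, Obi, Sato. So position 1.

1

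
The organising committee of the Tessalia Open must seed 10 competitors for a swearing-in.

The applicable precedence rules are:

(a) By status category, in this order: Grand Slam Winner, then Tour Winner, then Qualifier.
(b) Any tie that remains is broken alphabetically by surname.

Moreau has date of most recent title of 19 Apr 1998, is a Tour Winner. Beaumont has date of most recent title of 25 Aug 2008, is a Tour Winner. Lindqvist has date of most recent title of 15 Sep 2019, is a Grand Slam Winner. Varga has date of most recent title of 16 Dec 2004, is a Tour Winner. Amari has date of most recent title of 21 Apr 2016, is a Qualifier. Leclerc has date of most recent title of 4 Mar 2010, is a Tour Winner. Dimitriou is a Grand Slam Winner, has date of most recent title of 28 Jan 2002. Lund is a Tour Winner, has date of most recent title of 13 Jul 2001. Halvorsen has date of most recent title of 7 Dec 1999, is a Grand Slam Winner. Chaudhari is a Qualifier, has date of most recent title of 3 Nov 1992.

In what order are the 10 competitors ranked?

Dimitriou, Halvorsen, Lindqvist, Beaumont, Leclerc, Lund, Moreau, Varga, Amari, Chaudhari

By status category: Dimitriou, Halvorsen and Lindqvist (Grand Slam Winner); then Beaumont, Leclerc, Lund, Moreau and Varga (Tour Winner); then Amari and Chaudhari (Qualifier).
Among Dimitriou, Halvorsen and Lindqvist, alphabetically by surname: Dimitriou before Halvorsen before Lindqvist.
Among Beaumont, Leclerc, Lund, Moreau and Varga, alphabetically by surname: Beaumont before Leclerc before Lund before Moreau before Varga.
Among Amari and Chaudhari, alphabetically by surname: Amari before Chaudhari.
Full order: Dimitriou, Halvorsen, Lindqvist, Beaumont, Leclerc, Lund, Moreau, Varga, Amari, Chaudhari.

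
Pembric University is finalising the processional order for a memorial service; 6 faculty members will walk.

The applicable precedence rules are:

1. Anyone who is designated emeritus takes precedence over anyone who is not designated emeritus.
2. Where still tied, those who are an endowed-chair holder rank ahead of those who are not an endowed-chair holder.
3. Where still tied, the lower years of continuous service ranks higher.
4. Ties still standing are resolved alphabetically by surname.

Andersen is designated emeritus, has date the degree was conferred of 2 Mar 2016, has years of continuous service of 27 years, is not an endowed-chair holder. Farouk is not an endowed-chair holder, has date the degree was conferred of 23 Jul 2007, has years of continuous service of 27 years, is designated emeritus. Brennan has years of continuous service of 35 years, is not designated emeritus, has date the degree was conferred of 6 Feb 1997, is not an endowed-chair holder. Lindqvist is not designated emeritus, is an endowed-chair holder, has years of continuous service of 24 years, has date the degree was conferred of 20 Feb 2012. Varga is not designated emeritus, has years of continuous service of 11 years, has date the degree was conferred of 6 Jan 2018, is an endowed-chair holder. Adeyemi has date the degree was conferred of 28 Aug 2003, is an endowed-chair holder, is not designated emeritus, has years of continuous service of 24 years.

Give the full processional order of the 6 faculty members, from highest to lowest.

By the first rule: Andersen and Farouk (both designated emeritus); then Varga, Adeyemi, Lindqvist and Brennan (each not designated emeritus).
Andersen and Farouk are each not an endowed-chair holder, so the next rule applies.
Andersen and Farouk both have years of continuous service 27 years, so the next rule applies.
Among Andersen and Farouk, alphabetically by surname: Andersen before Farouk.
Among Varga, Adeyemi, Lindqvist and Brennan, an endowed-chair holder before not an endowed-chair holder: Varga, Adeyemi and Lindqvist (an endowed-chair holder) before Brennan (not an endowed-chair holder).
Among Varga, Adeyemi and Lindqvist, by years of continuous service (lower first): Varga (11 years) before Adeyemi and Lindqvist (24 years).
Among Adeyemi and Lindqvist, alphabetically by surname: Adeyemi before Lindqvist.
Full order: Andersen, Farouk, Varga, Adeyemi, Lindqvist, Brennan.

Andersen, Farouk, Varga, Adeyemi, Lindqvist, Brennan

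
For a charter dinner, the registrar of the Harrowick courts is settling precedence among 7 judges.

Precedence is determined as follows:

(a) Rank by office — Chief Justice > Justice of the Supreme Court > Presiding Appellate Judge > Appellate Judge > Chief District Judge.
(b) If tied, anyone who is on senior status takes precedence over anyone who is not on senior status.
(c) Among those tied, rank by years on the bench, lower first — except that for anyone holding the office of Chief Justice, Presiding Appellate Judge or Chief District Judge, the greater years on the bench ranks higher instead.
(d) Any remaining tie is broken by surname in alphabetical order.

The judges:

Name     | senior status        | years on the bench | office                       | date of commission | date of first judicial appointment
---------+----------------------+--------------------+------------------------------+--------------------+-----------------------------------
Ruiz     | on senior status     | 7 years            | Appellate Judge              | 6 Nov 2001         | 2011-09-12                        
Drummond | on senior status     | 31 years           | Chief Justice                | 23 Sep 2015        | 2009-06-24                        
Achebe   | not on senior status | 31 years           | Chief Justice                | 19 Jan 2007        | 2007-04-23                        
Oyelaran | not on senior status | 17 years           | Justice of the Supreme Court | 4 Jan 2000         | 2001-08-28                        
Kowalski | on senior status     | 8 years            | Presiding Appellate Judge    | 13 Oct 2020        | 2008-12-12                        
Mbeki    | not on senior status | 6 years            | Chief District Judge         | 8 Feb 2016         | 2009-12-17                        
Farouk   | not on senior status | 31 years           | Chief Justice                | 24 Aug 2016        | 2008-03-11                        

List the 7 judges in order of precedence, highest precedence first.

Drummond, Achebe, Farouk, Oyelaran, Kowalski, Ruiz, Mbeki

By office: Drummond, Achebe and Farouk (Chief Justice); then Oyelaran (Justice of the Supreme Court); then Kowalski (Presiding Appellate Judge); then Ruiz (Appellate Judge); then Mbeki (Chief District Judge).
Among Drummond, Achebe and Farouk, on senior status before not on senior status: Drummond (on senior status) before Achebe and Farouk (not on senior status).
Achebe and Farouk both have years on the bench 31 years, so the next rule applies.
Among Achebe and Farouk, alphabetically by surname: Achebe before Farouk.
Full order: Drummond, Achebe, Farouk, Oyelaran, Kowalski, Ruiz, Mbeki.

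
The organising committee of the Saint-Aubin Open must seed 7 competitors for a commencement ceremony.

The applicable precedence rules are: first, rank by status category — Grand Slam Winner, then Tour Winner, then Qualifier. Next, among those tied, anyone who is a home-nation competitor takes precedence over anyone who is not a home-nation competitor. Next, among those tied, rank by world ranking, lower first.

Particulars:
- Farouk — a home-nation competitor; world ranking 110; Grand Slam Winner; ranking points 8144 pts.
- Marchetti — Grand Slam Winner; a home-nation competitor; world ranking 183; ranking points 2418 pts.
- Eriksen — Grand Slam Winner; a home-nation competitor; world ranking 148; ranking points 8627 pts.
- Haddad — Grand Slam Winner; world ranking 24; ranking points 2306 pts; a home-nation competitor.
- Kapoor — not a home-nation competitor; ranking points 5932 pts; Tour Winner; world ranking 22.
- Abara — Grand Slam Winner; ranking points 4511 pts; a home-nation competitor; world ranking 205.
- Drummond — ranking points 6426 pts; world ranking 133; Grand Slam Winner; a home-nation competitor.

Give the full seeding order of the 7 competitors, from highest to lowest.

Haddad, Farouk, Drummond, Eriksen, Marchetti, Abara, Kapoor

By status category: Haddad, Farouk, Drummond, Eriksen, Marchetti and Abara (Grand Slam Winner); then Kapoor (Tour Winner).
Haddad, Farouk, Drummond, Eriksen, Marchetti and Abara are each a home-nation competitor, so the next rule applies.
Among Haddad, Farouk, Drummond, Eriksen, Marchetti and Abara, by world ranking (lower first): Haddad (24) before Farouk (110) before Drummond (133) before Eriksen (148) before Marchetti (183) before Abara (205).
Full order: Haddad, Farouk, Drummond, Eriksen, Marchetti, Abara, Kapoor.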